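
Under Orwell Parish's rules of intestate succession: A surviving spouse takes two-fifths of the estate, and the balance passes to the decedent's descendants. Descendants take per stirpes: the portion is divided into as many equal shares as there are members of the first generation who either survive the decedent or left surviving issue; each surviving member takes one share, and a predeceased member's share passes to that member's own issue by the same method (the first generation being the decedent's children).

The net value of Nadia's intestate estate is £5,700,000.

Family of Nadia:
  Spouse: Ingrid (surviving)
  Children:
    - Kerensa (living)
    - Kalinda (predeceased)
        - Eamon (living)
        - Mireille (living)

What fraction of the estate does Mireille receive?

Mireille receives 3/20 of the estate.

Ingrid takes two-fifths of £5,700,000 = £2,280,000. The remaining £3,420,000 passes to the descendants.
The descendants' portion (£3,420,000) is divided into 2 shares of £1,710,000: Kerensa takes £1,710,000; Kalinda's £1,710,000 share passes to Kalinda's issue.
Kalinda's share (£1,710,000) is divided into 2 shares of £855,000: Eamon and Mireille each take £855,000.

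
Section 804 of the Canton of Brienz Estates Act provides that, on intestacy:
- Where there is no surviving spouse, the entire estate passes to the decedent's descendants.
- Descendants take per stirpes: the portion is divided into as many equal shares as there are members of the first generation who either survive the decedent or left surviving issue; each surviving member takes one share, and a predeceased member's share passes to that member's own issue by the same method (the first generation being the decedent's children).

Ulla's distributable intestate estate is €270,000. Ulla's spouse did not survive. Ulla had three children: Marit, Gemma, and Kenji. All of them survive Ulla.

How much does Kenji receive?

Kenji receives €90,000.

The entire €270,000 passes to the descendants.
That amount (€270,000) is divided into 3 shares of €90,000: Marit, Gemma, and Kenji each take €90,000.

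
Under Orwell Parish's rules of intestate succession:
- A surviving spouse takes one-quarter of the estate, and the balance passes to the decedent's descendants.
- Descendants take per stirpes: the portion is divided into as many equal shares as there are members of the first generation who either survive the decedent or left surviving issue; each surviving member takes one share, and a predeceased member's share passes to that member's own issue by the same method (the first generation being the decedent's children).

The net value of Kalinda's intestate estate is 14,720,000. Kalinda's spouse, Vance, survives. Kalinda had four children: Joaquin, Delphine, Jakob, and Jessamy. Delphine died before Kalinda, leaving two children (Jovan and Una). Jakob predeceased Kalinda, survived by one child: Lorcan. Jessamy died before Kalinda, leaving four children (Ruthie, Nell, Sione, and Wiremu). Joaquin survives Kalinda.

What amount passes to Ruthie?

Ruthie receives 690,000.

Vance takes one-quarter of 14,720,000 = 3,680,000. The remaining 11,040,000 passes to the descendants.
The descendants' portion (11,040,000) is divided into 4 shares of 2,760,000: Joaquin takes 2,760,000; Delphine's 2,760,000 share passes to Delphine's issue; Jakob's 2,760,000 share passes to Jakob's issue; Jessamy's 2,760,000 share passes to Jessamy's issue.
Delphine's share (2,760,000) is divided into 2 shares of 1,380,000: Jovan and Una each take 1,380,000.
Jakob's share (2,760,000) passes entirely to Lorcan.
Jessamy's share (2,760,000) is divided into 4 shares of 690,000: Ruthie, Nell, Sione, and Wiremu each take 690,000.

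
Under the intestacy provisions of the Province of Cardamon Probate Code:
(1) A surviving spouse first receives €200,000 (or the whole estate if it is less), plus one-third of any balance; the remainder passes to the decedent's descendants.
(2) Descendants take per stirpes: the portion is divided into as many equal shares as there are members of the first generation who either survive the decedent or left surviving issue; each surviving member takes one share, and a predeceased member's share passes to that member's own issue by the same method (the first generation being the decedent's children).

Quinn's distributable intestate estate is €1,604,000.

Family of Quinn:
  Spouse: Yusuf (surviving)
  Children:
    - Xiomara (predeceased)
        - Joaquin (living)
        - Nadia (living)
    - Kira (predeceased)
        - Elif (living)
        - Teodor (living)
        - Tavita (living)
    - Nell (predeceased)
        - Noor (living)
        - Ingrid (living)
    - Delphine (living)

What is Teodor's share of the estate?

Teodor receives €78,000.

Yusuf first takes €200,000, leaving a balance of €1,404,000. Yusuf then takes one-third of the balance (€468,000), for a total of €668,000. The remaining €936,000 passes to the descendants.
The descendants' portion (€936,000) is divided into 4 shares of €234,000: Delphine takes €234,000; Xiomara's €234,000 share passes to Xiomara's issue; Kira's €234,000 share passes to Kira's issue; Nell's €234,000 share passes to Nell's issue.
Xiomara's share (€234,000) is divided into 2 shares of €117,000: Joaquin and Nadia each take €117,000.
Kira's share (€234,000) is divided into 3 shares of €78,000: Elif, Teodor, and Tavita each take €78,000.
Nell's share (€234,000) is divided into 2 shares of €117,000: Noor and Ingrid each take €117,000.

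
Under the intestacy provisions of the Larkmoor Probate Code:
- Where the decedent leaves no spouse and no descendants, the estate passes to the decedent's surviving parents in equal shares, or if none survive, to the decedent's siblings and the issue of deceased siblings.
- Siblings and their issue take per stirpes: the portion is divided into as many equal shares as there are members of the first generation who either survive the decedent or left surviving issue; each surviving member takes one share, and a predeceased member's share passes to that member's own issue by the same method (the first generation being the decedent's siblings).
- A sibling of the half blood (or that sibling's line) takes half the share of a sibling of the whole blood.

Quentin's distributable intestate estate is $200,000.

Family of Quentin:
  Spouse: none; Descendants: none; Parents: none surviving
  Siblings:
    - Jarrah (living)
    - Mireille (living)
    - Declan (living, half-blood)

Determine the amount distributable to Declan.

Declan receives $40,000.

The entire $200,000 passes to the siblings and their issue.
Counting each half-blood sibling's line as half a unit, there are 5/2 units in $200,000, so one unit is $80,000. Whole-blood lines (Jarrah and Mireille) take $80,000 each; half-blood lines (Declan) take $40,000 each.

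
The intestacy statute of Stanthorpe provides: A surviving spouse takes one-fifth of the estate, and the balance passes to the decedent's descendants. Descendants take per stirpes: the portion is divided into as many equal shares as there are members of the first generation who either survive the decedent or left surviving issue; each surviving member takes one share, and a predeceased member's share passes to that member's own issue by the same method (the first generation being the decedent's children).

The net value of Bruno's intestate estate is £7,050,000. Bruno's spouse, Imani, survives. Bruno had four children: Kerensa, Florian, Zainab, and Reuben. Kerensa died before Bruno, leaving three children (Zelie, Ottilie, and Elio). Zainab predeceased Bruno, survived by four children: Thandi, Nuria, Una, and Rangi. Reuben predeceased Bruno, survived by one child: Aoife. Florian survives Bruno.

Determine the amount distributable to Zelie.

Zelie receives £470,000.

Imani takes one-fifth of £7,050,000 = £1,410,000. The remaining £5,640,000 passes to the descendants.
The descendants' portion (£5,640,000) is divided into 4 shares of £1,410,000: Florian takes £1,410,000; Kerensa's £1,410,000 share passes to Kerensa's issue; Zainab's £1,410,000 share passes to Zainab's issue; Reuben's £1,410,000 share passes to Reuben's issue.
Kerensa's share (£1,410,000) is divided into 3 shares of £470,000: Zelie, Ottilie, and Elio each take £470,000.
Zainab's share (£1,410,000) is divided into 4 shares of £352,500: Thandi, Nuria, Una, and Rangi each take £352,500.
Reuben's share (£1,410,000) passes entirely to Aoife.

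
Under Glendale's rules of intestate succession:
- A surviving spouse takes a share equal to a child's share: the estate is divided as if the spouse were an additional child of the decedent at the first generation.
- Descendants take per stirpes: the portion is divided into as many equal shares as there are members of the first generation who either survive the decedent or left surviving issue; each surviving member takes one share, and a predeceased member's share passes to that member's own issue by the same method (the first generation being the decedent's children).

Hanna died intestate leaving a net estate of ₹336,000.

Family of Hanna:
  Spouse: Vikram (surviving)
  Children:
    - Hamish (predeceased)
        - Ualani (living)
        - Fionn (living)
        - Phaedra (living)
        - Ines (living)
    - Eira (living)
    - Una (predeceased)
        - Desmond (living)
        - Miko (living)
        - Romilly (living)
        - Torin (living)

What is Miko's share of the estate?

Miko receives ₹21,000.

The spouse counts as an additional share at the children's level, so there are 4 primary shares of ₹84,000. Vikram takes one such share (₹84,000).
The children's combined portion (₹252,000) is divided into 3 shares of ₹84,000: Eira takes ₹84,000; Hamish's ₹84,000 share passes to Hamish's issue; Una's ₹84,000 share passes to Una's issue.
Hamish's share (₹84,000) is divided into 4 shares of ₹21,000: Ualani, Fionn, Phaedra, and Ines each take ₹21,000.
Una's share (₹84,000) is divided into 4 shares of ₹21,000: Desmond, Miko, Romilly, and Torin each take ₹21,000.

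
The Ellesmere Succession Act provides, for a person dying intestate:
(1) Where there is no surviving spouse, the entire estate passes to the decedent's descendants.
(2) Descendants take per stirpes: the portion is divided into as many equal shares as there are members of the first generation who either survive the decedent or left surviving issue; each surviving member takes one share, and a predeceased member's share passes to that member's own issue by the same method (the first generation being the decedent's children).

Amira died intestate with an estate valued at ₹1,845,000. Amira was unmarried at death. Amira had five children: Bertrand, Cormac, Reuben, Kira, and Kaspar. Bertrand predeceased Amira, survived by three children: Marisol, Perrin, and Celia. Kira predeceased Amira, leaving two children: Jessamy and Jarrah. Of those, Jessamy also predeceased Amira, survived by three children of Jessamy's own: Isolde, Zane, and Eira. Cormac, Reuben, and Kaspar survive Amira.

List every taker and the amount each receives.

The entire ₹1,845,000 passes to the descendants.
That amount (₹1,845,000) is divided into 5 shares of ₹369,000: Cormac, Reuben, and Kaspar each take ₹369,000; Bertrand's ₹369,000 share passes to Bertrand's issue; Kira's ₹369,000 share passes to Kira's issue.
Bertrand's share (₹369,000) is divided into 3 shares of ₹123,000: Marisol, Perrin, and Celia each take ₹123,000.
Kira's share (₹369,000) is divided into 2 shares of ₹184,500: Jarrah takes ₹184,500; Jessamy's ₹184,500 share passes to Jessamy's issue.
Jessamy's share (₹184,500) is divided into 3 shares of ₹61,500: Isolde, Zane, and Eira each take ₹61,500.

Marisol: ₹123,000; Perrin: ₹123,000; Celia: ₹123,000; Cormac: ₹369,000; Reuben: ₹369,000; Isolde: ₹61,500; Zane: ₹61,500; Eira: ₹61,500; Jarrah: ₹184,500; Kaspar: ₹369,000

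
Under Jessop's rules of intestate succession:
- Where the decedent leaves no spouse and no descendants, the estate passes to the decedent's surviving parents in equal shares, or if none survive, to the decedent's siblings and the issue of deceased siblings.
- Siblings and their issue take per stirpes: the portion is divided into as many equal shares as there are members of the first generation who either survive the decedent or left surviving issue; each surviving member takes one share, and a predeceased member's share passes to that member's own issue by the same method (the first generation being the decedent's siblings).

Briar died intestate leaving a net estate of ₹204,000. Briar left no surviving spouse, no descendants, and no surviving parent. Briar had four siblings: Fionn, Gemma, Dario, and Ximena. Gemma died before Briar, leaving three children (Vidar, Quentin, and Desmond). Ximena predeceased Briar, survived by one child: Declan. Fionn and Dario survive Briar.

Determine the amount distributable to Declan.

The entire ₹204,000 passes to the siblings and their issue.
That amount (₹204,000) is divided into 4 shares of ₹51,000: Fionn and Dario each take ₹51,000; Gemma's ₹51,000 share passes to Gemma's issue; Ximena's ₹51,000 share passes to Ximena's issue.
Gemma's share (₹51,000) is divided into 3 shares of ₹17,000: Vidar, Quentin, and Desmond each take ₹17,000.
Ximena's share (₹51,000) passes entirely to Declan.

Declan receives ₹51,000.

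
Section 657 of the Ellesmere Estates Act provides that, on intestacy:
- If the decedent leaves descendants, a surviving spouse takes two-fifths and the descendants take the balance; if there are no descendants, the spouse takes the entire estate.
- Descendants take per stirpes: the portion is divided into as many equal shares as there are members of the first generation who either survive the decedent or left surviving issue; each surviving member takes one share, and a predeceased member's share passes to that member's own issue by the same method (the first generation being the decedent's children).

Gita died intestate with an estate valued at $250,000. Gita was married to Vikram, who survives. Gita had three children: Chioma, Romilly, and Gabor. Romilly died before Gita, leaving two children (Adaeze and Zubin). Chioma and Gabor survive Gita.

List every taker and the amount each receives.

Vikram takes two-fifths of $250,000 = $100,000. The remaining $150,000 passes to the descendants.
The descendants' portion ($150,000) is divided into 3 shares of $50,000: Chioma and Gabor each take $50,000; Romilly's $50,000 share passes to Romilly's issue.
Romilly's share ($50,000) is divided into 2 shares of $25,000: Adaeze and Zubin each take $25,000.

Vikram: $100,000; Chioma: $50,000; Adaeze: $25,000; Zubin: $25,000; Gabor: $50,000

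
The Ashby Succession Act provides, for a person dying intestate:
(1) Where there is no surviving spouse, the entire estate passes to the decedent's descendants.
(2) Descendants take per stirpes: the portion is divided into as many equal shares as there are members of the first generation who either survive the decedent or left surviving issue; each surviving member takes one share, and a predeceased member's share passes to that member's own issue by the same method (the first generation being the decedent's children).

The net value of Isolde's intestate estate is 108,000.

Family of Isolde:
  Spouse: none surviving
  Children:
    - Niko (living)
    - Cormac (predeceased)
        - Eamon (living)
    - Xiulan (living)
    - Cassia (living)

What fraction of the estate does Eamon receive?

The entire 108,000 passes to the descendants.
That amount (108,000) is divided into 4 shares of 27,000: Niko, Xiulan, and Cassia each take 27,000; Cormac's 27,000 share passes to Cormac's issue.
Cormac's share (27,000) passes entirely to Eamon.

Eamon receives 1/4 of the estate.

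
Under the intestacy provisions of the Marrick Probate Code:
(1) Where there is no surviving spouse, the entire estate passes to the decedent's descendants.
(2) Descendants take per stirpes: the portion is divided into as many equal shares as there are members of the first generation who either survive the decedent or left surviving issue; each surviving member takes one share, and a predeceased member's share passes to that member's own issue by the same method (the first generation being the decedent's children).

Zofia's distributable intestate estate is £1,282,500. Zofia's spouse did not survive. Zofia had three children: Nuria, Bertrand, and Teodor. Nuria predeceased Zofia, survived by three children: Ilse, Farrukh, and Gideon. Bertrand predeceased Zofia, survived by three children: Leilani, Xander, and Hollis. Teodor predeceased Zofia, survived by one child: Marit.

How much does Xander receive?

The entire £1,282,500 passes to the descendants.
That amount (£1,282,500) is divided into 3 shares of £427,500: Nuria's £427,500 share passes to Nuria's issue; Bertrand's £427,500 share passes to Bertrand's issue; Teodor's £427,500 share passes to Teodor's issue.
Nuria's share (£427,500) is divided into 3 shares of £142,500: Ilse, Farrukh, and Gideon each take £142,500.
Bertrand's share (£427,500) is divided into 3 shares of £142,500: Leilani, Xander, and Hollis each take £142,500.
Teodor's share (£427,500) passes entirely to Marit.

Xander receives £142,500.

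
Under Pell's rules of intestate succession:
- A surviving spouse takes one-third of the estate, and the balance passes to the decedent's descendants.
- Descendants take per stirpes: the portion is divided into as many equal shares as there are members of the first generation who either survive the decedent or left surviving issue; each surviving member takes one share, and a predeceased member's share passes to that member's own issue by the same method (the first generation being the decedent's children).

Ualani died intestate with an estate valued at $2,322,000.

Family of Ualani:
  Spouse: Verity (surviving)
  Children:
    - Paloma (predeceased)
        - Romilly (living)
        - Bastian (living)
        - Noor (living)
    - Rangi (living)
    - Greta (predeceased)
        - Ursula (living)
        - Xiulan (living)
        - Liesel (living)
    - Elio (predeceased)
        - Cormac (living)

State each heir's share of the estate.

Verity: $774,000; Romilly: $129,000; Bastian: $129,000; Noor: $129,000; Rangi: $387,000; Ursula: $129,000; Xiulan: $129,000; Liesel: $129,000; Cormac: $387,000

Verity takes one-third of $2,322,000 = $774,000. The remaining $1,548,000 passes to the descendants.
The descendants' portion ($1,548,000) is divided into 4 shares of $387,000: Rangi takes $387,000; Paloma's $387,000 share passes to Paloma's issue; Greta's $387,000 share passes to Greta's issue; Elio's $387,000 share passes to Elio's issue.
Paloma's share ($387,000) is divided into 3 shares of $129,000: Romilly, Bastian, and Noor each take $129,000.
Greta's share ($387,000) is divided into 3 shares of $129,000: Ursula, Xiulan, and Liesel each take $129,000.
Elio's share ($387,000) passes entirely to Cormac.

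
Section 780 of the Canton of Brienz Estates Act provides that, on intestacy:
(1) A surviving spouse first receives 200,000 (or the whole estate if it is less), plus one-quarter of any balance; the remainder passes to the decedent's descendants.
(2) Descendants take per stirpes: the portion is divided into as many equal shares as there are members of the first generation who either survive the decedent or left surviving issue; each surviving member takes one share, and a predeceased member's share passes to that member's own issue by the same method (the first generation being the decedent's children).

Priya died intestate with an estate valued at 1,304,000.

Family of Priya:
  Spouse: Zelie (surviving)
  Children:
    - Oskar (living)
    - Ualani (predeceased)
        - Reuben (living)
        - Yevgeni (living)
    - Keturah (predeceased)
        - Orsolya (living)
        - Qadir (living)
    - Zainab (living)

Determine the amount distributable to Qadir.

Zelie first takes 200,000, leaving a balance of 1,104,000. Zelie then takes one-quarter of the balance (276,000), for a total of 476,000. The remaining 828,000 passes to the descendants.
The descendants' portion (828,000) is divided into 4 shares of 207,000: Oskar and Zainab each take 207,000; Ualani's 207,000 share passes to Ualani's issue; Keturah's 207,000 share passes to Keturah's issue.
Ualani's share (207,000) is divided into 2 shares of 103,500: Reuben and Yevgeni each take 103,500.
Keturah's share (207,000) is divided into 2 shares of 103,500: Orsolya and Qadir each take 103,500.

Qadir receives 103,500.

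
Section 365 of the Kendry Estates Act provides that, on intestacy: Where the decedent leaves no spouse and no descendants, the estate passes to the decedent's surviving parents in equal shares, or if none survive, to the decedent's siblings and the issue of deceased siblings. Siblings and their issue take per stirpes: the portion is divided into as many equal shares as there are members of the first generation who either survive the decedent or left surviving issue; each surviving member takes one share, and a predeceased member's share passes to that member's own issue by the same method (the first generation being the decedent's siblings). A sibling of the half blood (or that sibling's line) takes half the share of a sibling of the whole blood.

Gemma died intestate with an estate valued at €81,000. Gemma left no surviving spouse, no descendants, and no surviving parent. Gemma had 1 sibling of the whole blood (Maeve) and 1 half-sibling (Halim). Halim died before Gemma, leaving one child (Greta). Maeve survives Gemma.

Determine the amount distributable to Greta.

The entire €81,000 passes to the siblings and their issue.
Counting each half-blood sibling's line as half a unit, there are 3/2 units in €81,000, so one unit is €54,000. Whole-blood lines (Maeve) take €54,000 each; half-blood lines (Halim) take €27,000 each.
Halim's share (€27,000) passes entirely to Greta.

Greta receives €27,000.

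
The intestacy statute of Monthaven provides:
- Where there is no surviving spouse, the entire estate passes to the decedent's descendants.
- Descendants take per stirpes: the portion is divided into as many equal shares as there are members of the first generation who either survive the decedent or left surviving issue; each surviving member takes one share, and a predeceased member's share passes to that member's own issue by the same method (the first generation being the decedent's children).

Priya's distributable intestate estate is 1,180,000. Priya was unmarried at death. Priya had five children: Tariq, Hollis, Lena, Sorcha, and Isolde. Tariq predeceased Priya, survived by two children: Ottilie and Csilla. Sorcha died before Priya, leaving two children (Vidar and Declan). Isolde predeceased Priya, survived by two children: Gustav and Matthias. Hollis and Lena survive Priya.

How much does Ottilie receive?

The entire 1,180,000 passes to the descendants.
That amount (1,180,000) is divided into 5 shares of 236,000: Hollis and Lena each take 236,000; Tariq's 236,000 share passes to Tariq's issue; Sorcha's 236,000 share passes to Sorcha's issue; Isolde's 236,000 share passes to Isolde's issue.
Tariq's share (236,000) is divided into 2 shares of 118,000: Ottilie and Csilla each take 118,000.
Sorcha's share (236,000) is divided into 2 shares of 118,000: Vidar and Declan each take 118,000.
Isolde's share (236,000) is divided into 2 shares of 118,000: Gustav and Matthias each take 118,000.

Ottilie receives 118,000.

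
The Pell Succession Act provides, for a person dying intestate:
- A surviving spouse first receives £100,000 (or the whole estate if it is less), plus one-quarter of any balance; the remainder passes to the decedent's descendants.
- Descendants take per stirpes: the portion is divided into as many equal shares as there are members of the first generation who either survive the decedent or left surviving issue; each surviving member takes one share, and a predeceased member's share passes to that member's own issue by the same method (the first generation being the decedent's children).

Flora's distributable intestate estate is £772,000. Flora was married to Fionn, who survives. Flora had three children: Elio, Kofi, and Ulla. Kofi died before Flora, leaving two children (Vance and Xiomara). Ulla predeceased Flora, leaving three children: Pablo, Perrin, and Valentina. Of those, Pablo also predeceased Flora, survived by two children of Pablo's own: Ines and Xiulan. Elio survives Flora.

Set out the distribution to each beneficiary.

Fionn: £268,000; Elio: £168,000; Vance: £84,000; Xiomara: £84,000; Ines: £28,000; Xiulan: £28,000; Perrin: £56,000; Valentina: £56,000

Fionn first takes £100,000, leaving a balance of £672,000. Fionn then takes one-quarter of the balance (£168,000), for a total of £268,000. The remaining £504,000 passes to the descendants.
The descendants' portion (£504,000) is divided into 3 shares of £168,000: Elio takes £168,000; Kofi's £168,000 share passes to Kofi's issue; Ulla's £168,000 share passes to Ulla's issue.
Kofi's share (£168,000) is divided into 2 shares of £84,000: Vance and Xiomara each take £84,000.
Ulla's share (£168,000) is divided into 3 shares of £56,000: Perrin and Valentina each take £56,000; Pablo's £56,000 share passes to Pablo's issue.
Pablo's share (£56,000) is divided into 2 shares of £28,000: Ines and Xiulan each take £28,000.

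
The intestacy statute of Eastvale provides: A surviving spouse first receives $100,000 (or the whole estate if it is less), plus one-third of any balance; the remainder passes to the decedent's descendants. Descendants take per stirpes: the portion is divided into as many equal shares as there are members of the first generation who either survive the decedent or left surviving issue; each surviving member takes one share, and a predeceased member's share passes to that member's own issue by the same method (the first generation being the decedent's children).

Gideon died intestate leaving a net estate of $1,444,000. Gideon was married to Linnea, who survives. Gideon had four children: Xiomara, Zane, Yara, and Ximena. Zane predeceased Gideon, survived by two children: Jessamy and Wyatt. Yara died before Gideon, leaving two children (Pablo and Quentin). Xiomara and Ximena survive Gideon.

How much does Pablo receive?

Linnea first takes $100,000, leaving a balance of $1,344,000. Linnea then takes one-third of the balance ($448,000), for a total of $548,000. The remaining $896,000 passes to the descendants.
The descendants' portion ($896,000) is divided into 4 shares of $224,000: Xiomara and Ximena each take $224,000; Zane's $224,000 share passes to Zane's issue; Yara's $224,000 share passes to Yara's issue.
Zane's share ($224,000) is divided into 2 shares of $112,000: Jessamy and Wyatt each take $112,000.
Yara's share ($224,000) is divided into 2 shares of $112,000: Pablo and Quentin each take $112,000.

Pablo receives $112,000.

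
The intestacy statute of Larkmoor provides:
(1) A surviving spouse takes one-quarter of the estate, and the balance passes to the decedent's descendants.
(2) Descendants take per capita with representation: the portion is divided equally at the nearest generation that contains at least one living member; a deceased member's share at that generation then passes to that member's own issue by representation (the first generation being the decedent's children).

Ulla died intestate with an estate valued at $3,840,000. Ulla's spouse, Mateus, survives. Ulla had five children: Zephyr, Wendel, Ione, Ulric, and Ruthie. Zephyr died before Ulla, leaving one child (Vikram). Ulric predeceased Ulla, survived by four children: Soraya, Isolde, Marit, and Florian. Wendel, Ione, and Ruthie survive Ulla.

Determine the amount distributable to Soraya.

Mateus takes one-quarter of $3,840,000 = $960,000. The remaining $2,880,000 passes to the descendants.
The descendants' portion ($2,880,000) is divided into 5 shares of $576,000: Wendel, Ione, and Ruthie each take $576,000; Zephyr's $576,000 share passes to Zephyr's issue; Ulric's $576,000 share passes to Ulric's issue.
Zephyr's share ($576,000) passes entirely to Vikram.
Ulric's share ($576,000) is divided into 4 shares of $144,000: Soraya, Isolde, Marit, and Florian each take $144,000.

Soraya receives $144,000.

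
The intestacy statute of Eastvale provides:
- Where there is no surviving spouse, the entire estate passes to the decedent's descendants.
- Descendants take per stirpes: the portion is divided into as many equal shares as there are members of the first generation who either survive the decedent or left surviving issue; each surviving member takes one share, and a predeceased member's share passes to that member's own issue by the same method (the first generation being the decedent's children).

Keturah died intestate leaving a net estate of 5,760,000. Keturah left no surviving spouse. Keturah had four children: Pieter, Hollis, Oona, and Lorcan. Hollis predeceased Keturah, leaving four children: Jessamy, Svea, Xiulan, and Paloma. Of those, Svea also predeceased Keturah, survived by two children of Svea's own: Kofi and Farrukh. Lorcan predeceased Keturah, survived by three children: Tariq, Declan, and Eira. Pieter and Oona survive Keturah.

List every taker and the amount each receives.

Pieter: 1,440,000; Jessamy: 360,000; Kofi: 180,000; Farrukh: 180,000; Xiulan: 360,000; Paloma: 360,000; Oona: 1,440,000; Tariq: 480,000; Declan: 480,000; Eira: 480,000

The entire 5,760,000 passes to the descendants.
That amount (5,760,000) is divided into 4 shares of 1,440,000: Pieter and Oona each take 1,440,000; Hollis's 1,440,000 share passes to Hollis's issue; Lorcan's 1,440,000 share passes to Lorcan's issue.
Hollis's share (1,440,000) is divided into 4 shares of 360,000: Jessamy, Xiulan, and Paloma each take 360,000; Svea's 360,000 share passes to Svea's issue.
Svea's share (360,000) is divided into 2 shares of 180,000: Kofi and Farrukh each take 180,000.
Lorcan's share (1,440,000) is divided into 3 shares of 480,000: Tariq, Declan, and Eira each take 480,000.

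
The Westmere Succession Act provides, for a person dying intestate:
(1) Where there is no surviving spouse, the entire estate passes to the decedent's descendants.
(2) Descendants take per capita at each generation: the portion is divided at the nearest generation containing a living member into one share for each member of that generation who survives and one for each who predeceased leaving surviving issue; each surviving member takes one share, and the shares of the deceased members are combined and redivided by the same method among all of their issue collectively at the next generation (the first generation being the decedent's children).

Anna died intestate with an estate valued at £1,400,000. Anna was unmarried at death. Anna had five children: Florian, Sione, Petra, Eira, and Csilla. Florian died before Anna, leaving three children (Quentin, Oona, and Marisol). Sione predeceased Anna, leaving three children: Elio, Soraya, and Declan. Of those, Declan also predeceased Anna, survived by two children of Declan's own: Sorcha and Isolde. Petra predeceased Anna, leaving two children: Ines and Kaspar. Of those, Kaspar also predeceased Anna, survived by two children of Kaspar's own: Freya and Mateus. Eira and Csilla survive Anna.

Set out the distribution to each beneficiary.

Quentin: £105,000; Oona: £105,000; Marisol: £105,000; Elio: £105,000; Soraya: £105,000; Sorcha: £52,500; Isolde: £52,500; Ines: £105,000; Freya: £52,500; Mateus: £52,500; Eira: £280,000; Csilla: £280,000

The entire £1,400,000 passes to the descendants.
That amount (£1,400,000) is divided at the children's generation into 5 shares of £280,000. Eira and Csilla each take £280,000. The 3 shares of the deceased (Florian, Sione, and Petra) are combined into a pool of £840,000.
That pool (£840,000) is divided at the grandchildren's generation into 8 shares of £105,000. Quentin, Oona, Marisol, Elio, Soraya, and Ines each take £105,000. The 2 shares of the deceased (Declan and Kaspar) are combined into a pool of £210,000.
That pool (£210,000) is divided at the great-grandchildren's generation equally among Sorcha, Isolde, Freya, and Mateus: £52,500 each.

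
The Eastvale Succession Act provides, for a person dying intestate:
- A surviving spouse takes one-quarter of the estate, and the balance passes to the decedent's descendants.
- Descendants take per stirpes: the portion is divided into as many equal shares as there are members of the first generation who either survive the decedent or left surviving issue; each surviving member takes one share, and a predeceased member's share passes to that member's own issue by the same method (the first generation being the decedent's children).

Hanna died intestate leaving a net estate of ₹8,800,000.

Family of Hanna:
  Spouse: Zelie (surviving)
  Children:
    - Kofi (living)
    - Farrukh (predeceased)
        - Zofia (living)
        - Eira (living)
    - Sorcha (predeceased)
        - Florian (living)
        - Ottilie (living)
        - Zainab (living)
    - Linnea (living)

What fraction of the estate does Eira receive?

Eira receives 3/32 of the estate.

Zelie takes one-quarter of ₹8,800,000 = ₹2,200,000. The remaining ₹6,600,000 passes to the descendants.
The descendants' portion (₹6,600,000) is divided into 4 shares of ₹1,650,000: Kofi and Linnea each take ₹1,650,000; Farrukh's ₹1,650,000 share passes to Farrukh's issue; Sorcha's ₹1,650,000 share passes to Sorcha's issue.
Farrukh's share (₹1,650,000) is divided into 2 shares of ₹825,000: Zofia and Eira each take ₹825,000.
Sorcha's share (₹1,650,000) is divided into 3 shares of ₹550,000: Florian, Ottilie, and Zainab each take ₹550,000.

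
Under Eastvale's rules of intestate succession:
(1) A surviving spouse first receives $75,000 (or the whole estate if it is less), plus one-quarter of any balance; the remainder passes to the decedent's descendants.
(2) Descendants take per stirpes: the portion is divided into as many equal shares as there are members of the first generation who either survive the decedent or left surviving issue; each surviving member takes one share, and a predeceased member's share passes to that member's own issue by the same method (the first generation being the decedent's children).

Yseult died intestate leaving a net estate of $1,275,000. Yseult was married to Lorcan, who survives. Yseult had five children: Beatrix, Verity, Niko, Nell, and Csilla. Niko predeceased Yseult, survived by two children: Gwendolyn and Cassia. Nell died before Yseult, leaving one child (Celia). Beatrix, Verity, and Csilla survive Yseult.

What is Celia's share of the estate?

Celia receives $180,000.

Lorcan first takes $75,000, leaving a balance of $1,200,000. Lorcan then takes one-quarter of the balance ($300,000), for a total of $375,000. The remaining $900,000 passes to the descendants.
The descendants' portion ($900,000) is divided into 5 shares of $180,000: Beatrix, Verity, and Csilla each take $180,000; Niko's $180,000 share passes to Niko's issue; Nell's $180,000 share passes to Nell's issue.
Niko's share ($180,000) is divided into 2 shares of $90,000: Gwendolyn and Cassia each take $90,000.
Nell's share ($180,000) passes entirely to Celia.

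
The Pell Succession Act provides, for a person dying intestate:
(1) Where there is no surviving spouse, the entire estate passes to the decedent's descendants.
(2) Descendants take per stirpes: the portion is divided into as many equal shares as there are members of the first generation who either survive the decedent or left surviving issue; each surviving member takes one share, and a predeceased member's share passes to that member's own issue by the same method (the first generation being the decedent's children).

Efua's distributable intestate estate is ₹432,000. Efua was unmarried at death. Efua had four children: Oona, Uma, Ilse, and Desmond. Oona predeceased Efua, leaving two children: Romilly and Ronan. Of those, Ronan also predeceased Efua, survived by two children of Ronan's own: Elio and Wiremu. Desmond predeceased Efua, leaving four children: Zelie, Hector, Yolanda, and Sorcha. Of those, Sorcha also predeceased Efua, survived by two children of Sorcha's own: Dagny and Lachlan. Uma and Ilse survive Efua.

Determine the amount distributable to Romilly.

The entire ₹432,000 passes to the descendants.
That amount (₹432,000) is divided into 4 shares of ₹108,000: Uma and Ilse each take ₹108,000; Oona's ₹108,000 share passes to Oona's issue; Desmond's ₹108,000 share passes to Desmond's issue.
Oona's share (₹108,000) is divided into 2 shares of ₹54,000: Romilly takes ₹54,000; Ronan's ₹54,000 share passes to Ronan's issue.
Ronan's share (₹54,000) is divided into 2 shares of ₹27,000: Elio and Wiremu each take ₹27,000.
Desmond's share (₹108,000) is divided into 4 shares of ₹27,000: Zelie, Hector, and Yolanda each take ₹27,000; Sorcha's ₹27,000 share passes to Sorcha's issue.
Sorcha's share (₹27,000) is divided into 2 shares of ₹13,500: Dagny and Lachlan each take ₹13,500.

Romilly receives ₹54,000.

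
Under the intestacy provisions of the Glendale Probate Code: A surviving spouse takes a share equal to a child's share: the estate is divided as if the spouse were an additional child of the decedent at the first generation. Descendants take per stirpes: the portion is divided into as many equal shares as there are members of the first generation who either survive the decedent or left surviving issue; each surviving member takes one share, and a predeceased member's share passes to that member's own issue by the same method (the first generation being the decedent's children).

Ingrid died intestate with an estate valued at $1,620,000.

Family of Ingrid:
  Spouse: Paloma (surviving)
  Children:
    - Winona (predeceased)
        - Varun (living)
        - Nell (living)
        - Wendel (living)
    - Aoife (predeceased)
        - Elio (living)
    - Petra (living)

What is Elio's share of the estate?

Elio receives $405,000.

The spouse counts as an additional share at the children's level, so there are 4 primary shares of $405,000. Paloma takes one such share ($405,000).
The children's combined portion ($1,215,000) is divided into 3 shares of $405,000: Petra takes $405,000; Winona's $405,000 share passes to Winona's issue; Aoife's $405,000 share passes to Aoife's issue.
Winona's share ($405,000) is divided into 3 shares of $135,000: Varun, Nell, and Wendel each take $135,000.
Aoife's share ($405,000) passes entirely to Elio.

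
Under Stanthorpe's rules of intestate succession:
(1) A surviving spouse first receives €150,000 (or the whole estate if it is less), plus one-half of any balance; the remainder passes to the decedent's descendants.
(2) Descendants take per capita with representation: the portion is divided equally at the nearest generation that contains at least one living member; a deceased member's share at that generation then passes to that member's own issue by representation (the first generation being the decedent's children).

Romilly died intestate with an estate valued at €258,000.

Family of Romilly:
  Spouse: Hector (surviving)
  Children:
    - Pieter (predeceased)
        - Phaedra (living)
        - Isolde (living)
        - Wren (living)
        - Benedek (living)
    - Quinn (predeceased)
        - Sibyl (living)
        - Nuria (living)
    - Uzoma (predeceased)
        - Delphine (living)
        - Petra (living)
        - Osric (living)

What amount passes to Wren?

Hector first takes €150,000, leaving a balance of €108,000. Hector then takes one-half of the balance (€54,000), for a total of €204,000. The remaining €54,000 passes to the descendants.
No child survives, so the initial division is made at the grandchildren's generation.
The descendants' portion (€54,000) is divided into 9 shares of €6,000: Phaedra, Isolde, Wren, Benedek, Sibyl, Nuria, Delphine, Petra, and Osric each take €6,000.

Wren receives €6,000.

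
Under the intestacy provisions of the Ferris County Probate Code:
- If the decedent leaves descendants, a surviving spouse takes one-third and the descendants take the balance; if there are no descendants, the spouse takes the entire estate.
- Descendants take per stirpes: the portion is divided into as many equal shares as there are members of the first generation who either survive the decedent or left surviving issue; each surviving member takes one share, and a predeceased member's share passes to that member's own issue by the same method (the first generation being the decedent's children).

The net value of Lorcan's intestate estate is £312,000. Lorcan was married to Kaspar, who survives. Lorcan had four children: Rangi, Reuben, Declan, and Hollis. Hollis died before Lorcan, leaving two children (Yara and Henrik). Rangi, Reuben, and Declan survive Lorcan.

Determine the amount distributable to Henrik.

Henrik receives £26,000.

Kaspar takes one-third of £312,000 = £104,000. The remaining £208,000 passes to the descendants.
The descendants' portion (£208,000) is divided into 4 shares of £52,000: Rangi, Reuben, and Declan each take £52,000; Hollis's £52,000 share passes to Hollis's issue.
Hollis's share (£52,000) is divided into 2 shares of £26,000: Yara and Henrik each take £26,000.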